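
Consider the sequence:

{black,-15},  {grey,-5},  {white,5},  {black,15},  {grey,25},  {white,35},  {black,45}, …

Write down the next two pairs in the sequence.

Shade: repeats black → grey → white; black, grey, white, black, grey, white, black → grey → white.
For the second slot, +10 each step: -15, -5, 5, 15, 25, 35, 45 → 55 → 65.
Putting the parts together: {grey,55} and then {white,65}.

{grey,55}, {white,65}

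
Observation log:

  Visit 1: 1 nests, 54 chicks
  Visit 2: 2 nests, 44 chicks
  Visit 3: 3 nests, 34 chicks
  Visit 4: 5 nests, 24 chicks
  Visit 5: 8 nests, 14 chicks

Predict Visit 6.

For the nests, each term is the sum of the two before it: 1, 2, 3, 5, 8 → 13.
For the chicks, −10 each step: 54, 44, 34, 24, 14 → 4.
Putting it together: 13 nests, 4 chicks.

13 nests, 4 chicks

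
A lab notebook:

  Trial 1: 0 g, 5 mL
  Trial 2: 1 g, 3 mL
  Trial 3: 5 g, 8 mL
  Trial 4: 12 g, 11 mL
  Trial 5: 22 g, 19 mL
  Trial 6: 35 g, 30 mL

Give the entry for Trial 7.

51 g, 49 mL

G: differences are 1, 4, 7, … (increasing by 3 each time); 0, 1, 5, 12, 22, 35 → 51.
ML: each term is the sum of the two before it, so 5, 3, 8, 11, 19, 30 → 49.
Putting it together: 51 g, 49 mL.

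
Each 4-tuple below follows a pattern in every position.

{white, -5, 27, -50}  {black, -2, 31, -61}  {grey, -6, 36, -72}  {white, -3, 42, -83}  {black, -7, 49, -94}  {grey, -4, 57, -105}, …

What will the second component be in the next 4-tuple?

-8

Second component: alternating steps +3, −4, +3, −4, …; -5, -2, -6, -3, -7, -4 → -8.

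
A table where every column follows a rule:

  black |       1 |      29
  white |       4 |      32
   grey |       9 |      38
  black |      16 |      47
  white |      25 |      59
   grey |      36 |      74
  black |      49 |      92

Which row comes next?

white  64  113

Shade goes black, white, grey, black, white, grey, black → white (repeats black → white → grey).
Second component — perfect squares: 1², 2², 3², …: 1, 4, 9, 16, 25, 36, 49 → 64.
Third component goes 29, 32, 38, 47, 59, 74, 92 → 113 (differences are 3, 6, 9, … (increasing by 3 each time)).
Combining the parts gives white  64  113.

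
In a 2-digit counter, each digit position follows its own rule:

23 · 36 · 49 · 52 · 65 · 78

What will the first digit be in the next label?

8

First digit — +1 each step, mod 10: 2, 3, 4, 5, 6, 7 → 8.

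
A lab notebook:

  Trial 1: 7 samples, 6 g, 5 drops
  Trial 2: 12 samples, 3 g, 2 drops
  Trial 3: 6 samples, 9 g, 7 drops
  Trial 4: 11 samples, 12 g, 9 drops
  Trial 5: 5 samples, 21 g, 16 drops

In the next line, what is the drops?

25

Drops — each term is the sum of the two before it: 5, 2, 7, 9, 16 → 25.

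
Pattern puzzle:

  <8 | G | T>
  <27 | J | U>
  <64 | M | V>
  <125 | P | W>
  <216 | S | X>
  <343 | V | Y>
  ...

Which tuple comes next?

<512 | Y | Z>

First slot: perfect cubes: 2³, 3³, 4³, …; 8, 27, 64, 125, 216, 343 → 512.
For the first letter, letters move forward 3 places in the alphabet: G, J, M, P, S, V → Y.
Second letter: T, U, V, W, X, Y → Z (letters move forward 1 place in the alphabet).
Combining the parts gives <512 | Y | Z>.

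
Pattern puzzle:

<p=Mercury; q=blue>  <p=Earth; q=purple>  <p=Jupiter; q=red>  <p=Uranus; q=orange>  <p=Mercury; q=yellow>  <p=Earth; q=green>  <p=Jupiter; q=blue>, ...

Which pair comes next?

P: repeats Mercury → Earth → Jupiter → Uranus, so Mercury, Earth, Jupiter, Uranus, Mercury, Earth, Jupiter → Uranus.
For the q, repeats blue → purple → red → orange → yellow → green: blue, purple, red, orange, yellow, green, blue → purple.
So the next pair is <p=Uranus; q=purple>.

<p=Uranus; q=purple>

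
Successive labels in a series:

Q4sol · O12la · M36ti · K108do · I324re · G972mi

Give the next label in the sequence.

E2916fa

Letter: letters move back 2 places in the alphabet, so Q, O, M, K, I, G → E.
Second component — ×3 each step: 4, 12, 36, 108, 324, 972 → 2916.
Note — runs through the solfège scale do→ti: sol, la, ti, do, re, mi → fa.
Combining the parts gives E2916fa.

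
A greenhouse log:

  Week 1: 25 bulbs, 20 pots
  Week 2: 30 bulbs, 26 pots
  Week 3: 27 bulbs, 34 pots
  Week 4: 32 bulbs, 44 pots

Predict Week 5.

29 bulbs, 56 pots

Bulbs: alternating steps +5, −3, +5, −3, …; 25, 30, 27, 32 → 29.
Pots — differences are 6, 8, 10, … (increasing by 2 each time): 20, 26, 34, 44 → 56.
Putting it together: 29 bulbs, 56 pots.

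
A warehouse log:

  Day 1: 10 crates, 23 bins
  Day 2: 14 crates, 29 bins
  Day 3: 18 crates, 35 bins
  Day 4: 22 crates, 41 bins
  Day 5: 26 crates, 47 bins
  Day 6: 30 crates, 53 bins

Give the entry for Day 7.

34 crates, 59 bins

Crates: +4 each step; 10, 14, 18, 22, 26, 30 → 34.
Bins goes 23, 29, 35, 41, 47, 53 → 59 (+6 each step).
Combining the parts gives 34 crates, 59 bins.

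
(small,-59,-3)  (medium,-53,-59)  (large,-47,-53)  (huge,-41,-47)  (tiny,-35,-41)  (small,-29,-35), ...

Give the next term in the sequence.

(medium,-23,-29)

Size: repeats small → medium → large → huge → tiny, so small, medium, large, huge, tiny, small → medium.
For the second part, +6 each step: -59, -53, -47, -41, -35, -29 → -23.
Third part: -3, -59, -53, -47, -41, -35 → -29 (always the previous value of the second part).
So the next term is (medium,-23,-29).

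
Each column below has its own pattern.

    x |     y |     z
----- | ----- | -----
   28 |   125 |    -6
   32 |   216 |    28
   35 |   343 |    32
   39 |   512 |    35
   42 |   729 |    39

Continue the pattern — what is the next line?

Column x: alternating steps +4, +3, +4, +3, …, so 28, 32, 35, 39, 42 → 46.
Column y — perfect cubes: 5³, 6³, 7³, …: 125, 216, 343, 512, 729 → 1000.
Column z — always the previous value of the column x: -6, 28, 32, 35, 39 → 42.
So the next line is 46  1000  42.

46  1000  42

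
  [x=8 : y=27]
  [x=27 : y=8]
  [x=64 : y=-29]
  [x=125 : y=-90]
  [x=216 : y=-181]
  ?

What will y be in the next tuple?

-308

X: perfect cubes: 2³, 3³, 4³, …; 8, 27, 64, 125, 216 → 343.
Y goes 27, 8, -29, -90, -181 → -308 (together with the x always sums to 35).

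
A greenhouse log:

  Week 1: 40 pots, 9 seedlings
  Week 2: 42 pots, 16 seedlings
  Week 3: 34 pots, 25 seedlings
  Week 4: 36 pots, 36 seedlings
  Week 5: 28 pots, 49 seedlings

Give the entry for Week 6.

30 pots, 64 seedlings

Pots — alternating steps +2, −8, +2, −8, …: 40, 42, 34, 36, 28 → 30.
Seedlings: perfect squares: 3², 4², 5², …, so 9, 16, 25, 36, 49 → 64.
Combining the parts gives 30 pots, 64 seedlings.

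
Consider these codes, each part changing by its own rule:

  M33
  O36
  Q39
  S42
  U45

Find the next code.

Letter: letters move forward 2 places in the alphabet, so M, O, Q, S, U → W.
Second component — +3 each step: 33, 36, 39, 42, 45 → 48.
Putting it together: W48.

W48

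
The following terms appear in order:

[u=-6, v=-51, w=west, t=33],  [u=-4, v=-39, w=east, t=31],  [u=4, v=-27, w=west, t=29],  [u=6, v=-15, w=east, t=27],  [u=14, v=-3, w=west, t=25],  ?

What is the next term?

U: alternating steps +2, +8, +2, +8, …; -6, -4, 4, 6, 14 → 16.
V — +12 each step: -51, -39, -27, -15, -3 → 9.
W: west, east, west, east, west → east (alternates west ↔ east).
T: −2 each step; 33, 31, 29, 27, 25 → 23.
Combining the parts gives [u=16, v=9, w=east, t=23].

[u=16, v=9, w=east, t=23]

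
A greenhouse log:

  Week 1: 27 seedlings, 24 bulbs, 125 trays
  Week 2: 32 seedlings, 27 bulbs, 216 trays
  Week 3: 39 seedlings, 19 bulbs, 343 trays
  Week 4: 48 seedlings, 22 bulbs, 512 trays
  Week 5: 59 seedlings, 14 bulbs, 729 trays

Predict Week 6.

72 seedlings, 17 bulbs, 1000 trays

For the seedlings, differences are 5, 7, 9, … (increasing by 2 each time): 27, 32, 39, 48, 59 → 72.
Bulbs — alternating steps +3, −8, +3, −8, …: 24, 27, 19, 22, 14 → 17.
Trays: 125, 216, 343, 512, 729 → 1000 (perfect cubes: 5³, 6³, 7³, …).
Putting it together: 72 seedlings, 17 bulbs, 1000 trays.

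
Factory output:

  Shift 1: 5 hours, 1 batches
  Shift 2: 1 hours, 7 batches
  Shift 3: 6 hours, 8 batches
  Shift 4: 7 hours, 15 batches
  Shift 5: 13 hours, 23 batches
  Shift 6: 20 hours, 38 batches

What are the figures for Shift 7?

33 hours, 61 batches

For the hours, each term is the sum of the two before it: 5, 1, 6, 7, 13, 20 → 33.
Batches: each term is the sum of the two before it; 1, 7, 8, 15, 23, 38 → 61.
Putting it together: 33 hours, 61 batches.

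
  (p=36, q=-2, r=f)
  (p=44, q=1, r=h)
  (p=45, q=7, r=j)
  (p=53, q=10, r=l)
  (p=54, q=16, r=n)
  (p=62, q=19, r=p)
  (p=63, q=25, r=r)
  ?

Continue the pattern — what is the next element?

P goes 36, 44, 45, 53, 54, 62, 63 → 71 (alternating steps +8, +1, +8, +1, …).
Q: -2, 1, 7, 10, 16, 19, 25 → 28 (alternating steps +3, +6, +3, +6, …).
R: letters move forward 2 places in the alphabet, so f, h, j, l, n, p, r → t.
So the next element is (p=71, q=28, r=t).

(p=71, q=28, r=t)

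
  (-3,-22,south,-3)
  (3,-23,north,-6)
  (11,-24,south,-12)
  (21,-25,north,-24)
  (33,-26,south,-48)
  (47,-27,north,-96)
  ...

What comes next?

First slot: -3, 3, 11, 21, 33, 47 → 63 (differences are 6, 8, 10, … (increasing by 2 each time)).
Second slot: −1 each step, so -22, -23, -24, -25, -26, -27 → -28.
Direction goes south, north, south, north, south, north → south (alternates south ↔ north).
Fourth slot: ×2 each step, so -3, -6, -12, -24, -48, -96 → -192.
Putting it together: (63,-28,south,-192).

(63,-28,south,-192)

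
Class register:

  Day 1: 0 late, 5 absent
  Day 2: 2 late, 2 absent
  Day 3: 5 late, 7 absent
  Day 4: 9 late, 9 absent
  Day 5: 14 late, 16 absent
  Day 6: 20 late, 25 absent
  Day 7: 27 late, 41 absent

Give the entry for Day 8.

Late: 0, 2, 5, 9, 14, 20, 27 → 35 (differences are 2, 3, 4, … (increasing by 1 each time)).
Absent: each term is the sum of the two before it; 5, 2, 7, 9, 16, 25, 41 → 66.
So the next row is 35 late, 66 absent.

35 late, 66 absent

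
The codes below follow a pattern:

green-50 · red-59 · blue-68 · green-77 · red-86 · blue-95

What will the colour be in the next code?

green

Colour: green, red, blue, green, red, blue → green (repeats green → red → blue).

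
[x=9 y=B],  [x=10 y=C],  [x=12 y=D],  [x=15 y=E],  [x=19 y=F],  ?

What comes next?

X: 9, 10, 12, 15, 19 → 24 (differences are 1, 2, 3, … (increasing by 1 each time)).
Y — letters move forward 1 place in the alphabet: B, C, D, E, F → G.
Combining the parts gives [x=24 y=G].

[x=24 y=G]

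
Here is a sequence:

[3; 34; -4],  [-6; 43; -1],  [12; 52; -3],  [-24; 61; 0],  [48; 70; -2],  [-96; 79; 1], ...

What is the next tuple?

First component: ×(-2) each step; 3, -6, 12, -24, 48, -96 → 192.
Second component: +9 each step; 34, 43, 52, 61, 70, 79 → 88.
Third component goes -4, -1, -3, 0, -2, 1 → -1 (alternating steps +3, −2, +3, −2, …).
Combining the parts gives [192; 88; -1].

[192; 88; -1]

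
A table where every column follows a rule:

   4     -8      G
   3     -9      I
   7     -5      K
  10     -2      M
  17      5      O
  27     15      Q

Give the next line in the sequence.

44  32  S

For the first component, each term is the sum of the two before it: 4, 3, 7, 10, 17, 27 → 44.
Second component: always 12 less than the first component, so -8, -9, -5, -2, 5, 15 → 32.
Letter: letters move forward 2 places in the alphabet, so G, I, K, M, O, Q → S.
Combining the parts gives 44  32  S.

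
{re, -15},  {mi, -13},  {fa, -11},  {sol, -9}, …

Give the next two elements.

For the note, runs through the solfège scale do→ti: re, mi, fa, sol → la → ti.
Second coordinate — +2 each step: -15, -13, -11, -9 → -7 → -5.
So the next two elements are {la, -7} and {ti, -5}.

{la, -7}, {ti, -5}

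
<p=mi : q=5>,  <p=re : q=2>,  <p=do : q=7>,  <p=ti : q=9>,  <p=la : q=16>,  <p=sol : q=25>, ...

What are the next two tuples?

<p=fa : q=41>, <p=mi : q=66>

P: runs backward through the solfège scale do→ti; mi, re, do, ti, la, sol → fa → mi.
Q: each term is the sum of the two before it; 5, 2, 7, 9, 16, 25 → 41 → 66.
So the next two tuples are <p=fa : q=41> and <p=mi : q=66>.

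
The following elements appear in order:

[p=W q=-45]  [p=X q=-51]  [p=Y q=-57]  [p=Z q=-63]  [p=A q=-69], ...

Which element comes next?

P — letters move forward 1 place in the alphabet, wrapping Z→A: W, X, Y, Z, A → B.
Q: −6 each step, so -45, -51, -57, -63, -69 → -75.
So the next element is [p=B q=-75].

[p=B q=-75]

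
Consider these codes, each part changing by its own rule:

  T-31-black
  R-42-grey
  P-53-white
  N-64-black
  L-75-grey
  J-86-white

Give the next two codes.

Letter: letters move back 2 places in the alphabet, so T, R, P, N, L, J → H → F.
For the second component, +11 each step: 31, 42, 53, 64, 75, 86 → 97 → 108.
Shade: repeats black → grey → white; black, grey, white, black, grey, white → black → grey.
So the next two codes are H-97-black and F-108-grey.

H-97-black, F-108-grey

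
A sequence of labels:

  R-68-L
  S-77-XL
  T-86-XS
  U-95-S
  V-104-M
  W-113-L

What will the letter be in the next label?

X

Letter: letters move forward 1 place in the alphabet, so R, S, T, U, V, W → X.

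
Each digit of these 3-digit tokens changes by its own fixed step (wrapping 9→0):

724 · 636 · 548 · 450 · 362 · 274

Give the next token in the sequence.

186

For the first digit, −1 each step, mod 10: 7, 6, 5, 4, 3, 2 → 1.
Second digit: +1 each step, mod 10; 2, 3, 4, 5, 6, 7 → 8.
For the third digit, +2 each step, mod 10: 4, 6, 8, 0, 2, 4 → 6.
So the next token is 186.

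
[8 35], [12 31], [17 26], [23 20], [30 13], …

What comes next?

First coordinate goes 8, 12, 17, 23, 30 → 38 (differences are 4, 5, 6, … (increasing by 1 each time)).
Second coordinate — together with the first coordinate always sums to 43: 35, 31, 26, 20, 13 → 5.
Combining the parts gives [38 5].

[38 5]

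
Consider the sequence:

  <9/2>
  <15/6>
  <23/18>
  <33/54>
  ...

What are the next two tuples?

<45/162>, <59/486>

First entry: differences are 6, 8, 10, … (increasing by 2 each time), so 9, 15, 23, 33 → 45 → 59.
For the second entry, ×3 each step: 2, 6, 18, 54 → 162 → 486.
So the next two tuples are <45/162> and <59/486>.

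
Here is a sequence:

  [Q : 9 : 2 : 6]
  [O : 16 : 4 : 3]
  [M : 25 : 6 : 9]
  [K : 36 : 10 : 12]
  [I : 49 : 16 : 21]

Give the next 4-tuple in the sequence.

[G : 64 : 26 : 33]

Letter: letters move back 2 places in the alphabet, so Q, O, M, K, I → G.
For the second value, perfect squares: 3², 4², 5², …: 9, 16, 25, 36, 49 → 64.
Third value: 2, 4, 6, 10, 16 → 26 (each term is the sum of the two before it).
For the fourth value, each term is the sum of the two before it: 6, 3, 9, 12, 21 → 33.
Putting it together: [G : 64 : 26 : 33].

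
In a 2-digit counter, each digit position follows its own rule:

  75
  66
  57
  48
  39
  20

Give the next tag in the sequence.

11

First digit goes 7, 6, 5, 4, 3, 2 → 1 (−1 each step, mod 10).
Second digit: 5, 6, 7, 8, 9, 0 → 1 (+1 each step, mod 10).
So the next tag is 11.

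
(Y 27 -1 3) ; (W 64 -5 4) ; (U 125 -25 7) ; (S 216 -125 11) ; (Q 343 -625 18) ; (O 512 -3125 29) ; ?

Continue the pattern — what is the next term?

Letter — letters move back 2 places in the alphabet: Y, W, U, S, Q, O → M.
Second value — perfect cubes: 3³, 4³, 5³, …: 27, 64, 125, 216, 343, 512 → 729.
Third value: -1, -5, -25, -125, -625, -3125 → -15625 (×5 each step).
Fourth value goes 3, 4, 7, 11, 18, 29 → 47 (each term is the sum of the two before it).
Combining the parts gives (M 729 -15625 47).

(M 729 -15625 47)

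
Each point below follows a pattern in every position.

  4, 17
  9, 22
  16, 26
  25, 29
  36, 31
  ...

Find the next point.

49, 32

First value — perfect squares: 2², 3², 4², …: 4, 9, 16, 25, 36 → 49.
Second value — differences are 5, 4, 3, … (decreasing by 1 each time): 17, 22, 26, 29, 31 → 32.
So the next point is 49, 32.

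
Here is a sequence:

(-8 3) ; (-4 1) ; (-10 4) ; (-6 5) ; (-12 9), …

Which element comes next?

For the first value, alternating steps +4, −6, +4, −6, …: -8, -4, -10, -6, -12 → -8.
Second value — each term is the sum of the two before it: 3, 1, 4, 5, 9 → 14.
So the next element is (-8 14).

(-8 14)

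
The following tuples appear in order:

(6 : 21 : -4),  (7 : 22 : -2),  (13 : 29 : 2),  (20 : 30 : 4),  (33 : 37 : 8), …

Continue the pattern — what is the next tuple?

For the first slot, each term is the sum of the two before it: 6, 7, 13, 20, 33 → 53.
Second slot — alternating steps +1, +7, +1, +7, …: 21, 22, 29, 30, 37 → 38.
Third slot — alternating steps +2, +4, +2, +4, …: -4, -2, 2, 4, 8 → 10.
Putting it together: (53 : 38 : 10).

(53 : 38 : 10)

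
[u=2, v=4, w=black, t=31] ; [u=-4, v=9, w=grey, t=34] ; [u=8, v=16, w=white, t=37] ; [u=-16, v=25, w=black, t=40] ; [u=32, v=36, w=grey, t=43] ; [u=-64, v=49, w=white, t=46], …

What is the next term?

[u=128, v=64, w=black, t=49]

U: ×(-2) each step; 2, -4, 8, -16, 32, -64 → 128.
V — perfect squares: 2², 3², 4², …: 4, 9, 16, 25, 36, 49 → 64.
W: repeats black → grey → white, so black, grey, white, black, grey, white → black.
T: +3 each step, so 31, 34, 37, 40, 43, 46 → 49.
Combining the parts gives [u=128, v=64, w=black, t=49].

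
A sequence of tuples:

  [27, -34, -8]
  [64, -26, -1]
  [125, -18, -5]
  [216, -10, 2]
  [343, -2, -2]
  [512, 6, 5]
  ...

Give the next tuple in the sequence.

[729, 14, 1]

For the first part, perfect cubes: 3³, 4³, 5³, …: 27, 64, 125, 216, 343, 512 → 729.
Second part: +8 each step, so -34, -26, -18, -10, -2, 6 → 14.
Third part goes -8, -1, -5, 2, -2, 5 → 1 (alternating steps +7, −4, +7, −4, …).
Putting it together: [729, 14, 1].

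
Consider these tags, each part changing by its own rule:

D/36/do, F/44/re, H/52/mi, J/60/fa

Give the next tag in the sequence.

For the letter, letters move forward 2 places in the alphabet: D, F, H, J → L.
Second component: 36, 44, 52, 60 → 68 (+8 each step).
For the note, runs through the solfège scale do→ti: do, re, mi, fa → sol.
Putting it together: L/68/sol.

L/68/sol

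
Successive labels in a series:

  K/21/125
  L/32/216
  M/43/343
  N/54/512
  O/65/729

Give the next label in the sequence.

Letter: letters move forward 1 place in the alphabet; K, L, M, N, O → P.
Second component: +11 each step; 21, 32, 43, 54, 65 → 76.
Third component: perfect cubes: 5³, 6³, 7³, …, so 125, 216, 343, 512, 729 → 1000.
Combining the parts gives P/76/1000.

P/76/1000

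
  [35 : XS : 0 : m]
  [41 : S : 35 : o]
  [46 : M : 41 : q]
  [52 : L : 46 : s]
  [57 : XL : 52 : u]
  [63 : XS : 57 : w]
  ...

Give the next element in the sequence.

First slot: 35, 41, 46, 52, 57, 63 → 68 (alternating steps +6, +5, +6, +5, …).
Size: repeats XS → S → M → L → XL; XS, S, M, L, XL, XS → S.
Third slot goes 0, 35, 41, 46, 52, 57 → 63 (always the previous value of the first slot).
Letter goes m, o, q, s, u, w → y (letters move forward 2 places in the alphabet).
So the next element is [68 : S : 63 : y].

[68 : S : 63 : y]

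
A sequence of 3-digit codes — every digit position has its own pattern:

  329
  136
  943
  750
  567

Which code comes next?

374

First digit goes 3, 1, 9, 7, 5 → 3 (−2 each step, mod 10).
For the second digit, +1 each step, mod 10: 2, 3, 4, 5, 6 → 7.
For the third digit, −3 each step, mod 10: 9, 6, 3, 0, 7 → 4.
Combining the parts gives 374.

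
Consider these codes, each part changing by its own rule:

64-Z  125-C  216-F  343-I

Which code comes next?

512-L

For the first component, perfect cubes: 4³, 5³, 6³, …: 64, 125, 216, 343 → 512.
Letter goes Z, C, F, I → L (letters move forward 3 places in the alphabet, wrapping Z→A).
Putting it together: 512-L.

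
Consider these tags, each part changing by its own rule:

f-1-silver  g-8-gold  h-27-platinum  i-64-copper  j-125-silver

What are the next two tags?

k-216-gold then l-343-platinum

Letter goes f, g, h, i, j → k → l (letters move forward 1 place in the alphabet).
Second component — perfect cubes: 1³, 2³, 3³, …: 1, 8, 27, 64, 125 → 216 → 343.
For the metal, repeats silver → gold → platinum → copper: silver, gold, platinum, copper, silver → gold → platinum.
So the next two tags are k-216-gold and l-343-platinum.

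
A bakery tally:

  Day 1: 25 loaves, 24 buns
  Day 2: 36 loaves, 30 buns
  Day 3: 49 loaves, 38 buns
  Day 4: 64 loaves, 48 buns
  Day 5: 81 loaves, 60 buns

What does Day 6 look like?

Loaves: perfect squares: 5², 6², 7², …, so 25, 36, 49, 64, 81 → 100.
Buns: differences are 6, 8, 10, … (increasing by 2 each time), so 24, 30, 38, 48, 60 → 74.
So the next record is 100 loaves, 74 buns.

100 loaves, 74 buns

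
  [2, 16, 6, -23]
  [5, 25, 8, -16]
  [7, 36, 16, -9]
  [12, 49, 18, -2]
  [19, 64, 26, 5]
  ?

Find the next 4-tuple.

[31, 81, 28, 12]

First entry: 2, 5, 7, 12, 19 → 31 (each term is the sum of the two before it).
Second entry: perfect squares: 4², 5², 6², …, so 16, 25, 36, 49, 64 → 81.
Third entry: alternating steps +2, +8, +2, +8, …, so 6, 8, 16, 18, 26 → 28.
Fourth entry: +7 each step; -23, -16, -9, -2, 5 → 12.
Combining the parts gives [31, 81, 28, 12].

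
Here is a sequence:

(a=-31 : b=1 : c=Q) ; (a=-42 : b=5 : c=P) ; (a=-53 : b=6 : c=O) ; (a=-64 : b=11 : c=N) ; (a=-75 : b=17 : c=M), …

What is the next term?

(a=-86 : b=28 : c=L)

For the a, −11 each step: -31, -42, -53, -64, -75 → -86.
B: each term is the sum of the two before it; 1, 5, 6, 11, 17 → 28.
C: letters move back 1 place in the alphabet; Q, P, O, N, M → L.
Combining the parts gives (a=-86 : b=28 : c=L).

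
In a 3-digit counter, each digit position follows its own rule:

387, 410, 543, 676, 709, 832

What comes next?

965

First digit — +1 each step, mod 10: 3, 4, 5, 6, 7, 8 → 9.
Second digit — +3 each step, mod 10: 8, 1, 4, 7, 0, 3 → 6.
For the third digit, +3 each step, mod 10: 7, 0, 3, 6, 9, 2 → 5.
So the next label is 965.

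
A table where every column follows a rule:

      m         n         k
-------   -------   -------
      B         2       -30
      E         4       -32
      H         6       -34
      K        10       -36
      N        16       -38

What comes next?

Column m: letters move forward 3 places in the alphabet; B, E, H, K, N → Q.
Column n: each term is the sum of the two before it, so 2, 4, 6, 10, 16 → 26.
Column k: −2 each step; -30, -32, -34, -36, -38 → -40.
Combining the parts gives Q  26  -40.

Q  26  -40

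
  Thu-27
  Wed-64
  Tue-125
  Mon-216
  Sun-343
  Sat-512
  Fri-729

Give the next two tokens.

Thu-1000 then Wed-1331

Day: Thu, Wed, Tue, Mon, Sun, Sat, Fri → Thu → Wed (runs backward through the weekdays Mon→Sun).
Second component — perfect cubes: 3³, 4³, 5³, …: 27, 64, 125, 216, 343, 512, 729 → 1000 → 1331.
Putting the parts together: Thu-1000 and then Wed-1331.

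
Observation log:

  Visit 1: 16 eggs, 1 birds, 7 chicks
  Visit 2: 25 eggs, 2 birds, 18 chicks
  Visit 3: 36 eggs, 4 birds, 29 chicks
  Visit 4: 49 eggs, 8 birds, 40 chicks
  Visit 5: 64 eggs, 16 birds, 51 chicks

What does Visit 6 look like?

Eggs: 16, 25, 36, 49, 64 → 81 (perfect squares: 4², 5², 6², …).
Birds — ×2 each step: 1, 2, 4, 8, 16 → 32.
Chicks: +11 each step, so 7, 18, 29, 40, 51 → 62.
Putting it together: 81 eggs, 32 birds, 62 chicks.

81 eggs, 32 birds, 62 chicks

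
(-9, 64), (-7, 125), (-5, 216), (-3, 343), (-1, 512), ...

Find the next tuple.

(1, 729)

First part — +2 each step: -9, -7, -5, -3, -1 → 1.
Second part — perfect cubes: 4³, 5³, 6³, …: 64, 125, 216, 343, 512 → 729.
So the next tuple is (1, 729).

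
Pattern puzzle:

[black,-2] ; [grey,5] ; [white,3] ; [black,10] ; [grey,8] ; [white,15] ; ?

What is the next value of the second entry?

13

For the shade, repeats black → grey → white: black, grey, white, black, grey, white → black.
Second entry goes -2, 5, 3, 10, 8, 15 → 13 (alternating steps +7, −2, +7, −2, …).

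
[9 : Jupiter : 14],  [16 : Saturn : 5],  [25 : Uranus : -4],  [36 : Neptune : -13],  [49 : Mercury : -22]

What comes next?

[64 : Venus : -31]

First component — perfect squares: 3², 4², 5², …: 9, 16, 25, 36, 49 → 64.
Planet: runs through the planets Mercury→Neptune; Jupiter, Saturn, Uranus, Neptune, Mercury → Venus.
Third component goes 14, 5, -4, -13, -22 → -31 (−9 each step).
Combining the parts gives [64 : Venus : -31].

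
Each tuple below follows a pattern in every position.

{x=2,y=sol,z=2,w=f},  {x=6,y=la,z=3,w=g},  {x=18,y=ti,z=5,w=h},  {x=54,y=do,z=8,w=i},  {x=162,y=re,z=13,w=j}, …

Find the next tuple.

X: 2, 6, 18, 54, 162 → 486 (×3 each step).
Y: runs through the solfège scale do→ti; sol, la, ti, do, re → mi.
Z: 2, 3, 5, 8, 13 → 21 (each term is the sum of the two before it).
W — letters move forward 1 place in the alphabet: f, g, h, i, j → k.
Putting it together: {x=486,y=mi,z=21,w=k}.

{x=486,y=mi,z=21,w=k}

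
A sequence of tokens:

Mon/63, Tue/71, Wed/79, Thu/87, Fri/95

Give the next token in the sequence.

Day — runs through the weekdays Mon→Sun: Mon, Tue, Wed, Thu, Fri → Sat.
Second component — +8 each step: 63, 71, 79, 87, 95 → 103.
Combining the parts gives Sat/103.

Sat/103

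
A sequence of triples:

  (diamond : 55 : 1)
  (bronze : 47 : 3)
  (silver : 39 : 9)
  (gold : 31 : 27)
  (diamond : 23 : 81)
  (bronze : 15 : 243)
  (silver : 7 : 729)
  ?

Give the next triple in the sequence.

Rank: repeats diamond → bronze → silver → gold; diamond, bronze, silver, gold, diamond, bronze, silver → gold.
Second value goes 55, 47, 39, 31, 23, 15, 7 → -1 (−8 each step).
Third value: ×3 each step, so 1, 3, 9, 27, 81, 243, 729 → 2187.
So the next triple is (gold : -1 : 2187).

(gold : -1 : 2187)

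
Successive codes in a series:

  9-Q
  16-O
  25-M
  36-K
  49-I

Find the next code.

64-G

First component: perfect squares: 3², 4², 5², …; 9, 16, 25, 36, 49 → 64.
For the letter, letters move back 2 places in the alphabet: Q, O, M, K, I → G.
Putting it together: 64-G.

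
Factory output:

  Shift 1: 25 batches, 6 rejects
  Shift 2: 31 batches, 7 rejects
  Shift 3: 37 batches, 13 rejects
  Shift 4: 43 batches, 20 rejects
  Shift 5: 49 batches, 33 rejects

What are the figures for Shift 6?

Batches: +6 each step; 25, 31, 37, 43, 49 → 55.
For the rejects, each term is the sum of the two before it: 6, 7, 13, 20, 33 → 53.
So the next record is 55 batches, 53 rejects.

55 batches, 53 rejects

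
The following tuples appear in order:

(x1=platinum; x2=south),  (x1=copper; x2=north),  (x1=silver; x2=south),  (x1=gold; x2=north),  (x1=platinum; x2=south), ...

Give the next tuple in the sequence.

(x1=copper; x2=north)

For the x1, repeats platinum → copper → silver → gold: platinum, copper, silver, gold, platinum → copper.
X2: alternates south ↔ north, so south, north, south, north, south → north.
Combining the parts gives (x1=copper; x2=north).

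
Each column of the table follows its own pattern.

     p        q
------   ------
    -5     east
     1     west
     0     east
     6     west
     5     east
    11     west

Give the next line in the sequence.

10  east

Column p goes -5, 1, 0, 6, 5, 11 → 10 (alternating steps +6, −1, +6, −1, …).
Column q: east, west, east, west, east, west → east (alternates east ↔ west).
So the next line is 10  east.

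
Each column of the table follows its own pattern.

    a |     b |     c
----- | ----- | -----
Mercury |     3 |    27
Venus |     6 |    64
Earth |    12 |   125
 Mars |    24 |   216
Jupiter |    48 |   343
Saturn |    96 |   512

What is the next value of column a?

Uranus

Column a: runs through the planets Mercury→Neptune; Mercury, Venus, Earth, Mars, Jupiter, Saturn → Uranus.
Column b: ×2 each step, so 3, 6, 12, 24, 48, 96 → 192.
Column c: 27, 64, 125, 216, 343, 512 → 729 (perfect cubes: 3³, 4³, 5³, …).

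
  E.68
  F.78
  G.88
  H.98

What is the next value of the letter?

I

Letter: letters move forward 1 place in the alphabet, so E, F, G, H → I.
For the second component, +10 each step: 68, 78, 88, 98 → 108.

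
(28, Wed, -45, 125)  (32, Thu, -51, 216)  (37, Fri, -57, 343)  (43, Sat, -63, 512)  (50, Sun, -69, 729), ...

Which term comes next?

(58, Mon, -75, 1000)

First value — differences are 4, 5, 6, … (increasing by 1 each time): 28, 32, 37, 43, 50 → 58.
Day goes Wed, Thu, Fri, Sat, Sun → Mon (runs through the weekdays Mon→Sun).
Third value: −6 each step, so -45, -51, -57, -63, -69 → -75.
Fourth value: perfect cubes: 5³, 6³, 7³, …; 125, 216, 343, 512, 729 → 1000.
Combining the parts gives (58, Mon, -75, 1000).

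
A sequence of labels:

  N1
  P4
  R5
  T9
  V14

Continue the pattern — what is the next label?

X23

Letter — letters move forward 2 places in the alphabet: N, P, R, T, V → X.
Second component: each term is the sum of the two before it, so 1, 4, 5, 9, 14 → 23.
Putting it together: X23.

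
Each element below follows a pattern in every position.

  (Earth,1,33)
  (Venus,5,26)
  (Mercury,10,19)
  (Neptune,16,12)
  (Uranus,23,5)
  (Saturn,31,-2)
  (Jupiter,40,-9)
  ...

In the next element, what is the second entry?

For the planet, runs backward through the planets Mercury→Neptune: Earth, Venus, Mercury, Neptune, Uranus, Saturn, Jupiter → Mars.
Second entry — differences are 4, 5, 6, … (increasing by 1 each time): 1, 5, 10, 16, 23, 31, 40 → 50.
Third entry goes 33, 26, 19, 12, 5, -2, -9 → -16 (−7 each step).

50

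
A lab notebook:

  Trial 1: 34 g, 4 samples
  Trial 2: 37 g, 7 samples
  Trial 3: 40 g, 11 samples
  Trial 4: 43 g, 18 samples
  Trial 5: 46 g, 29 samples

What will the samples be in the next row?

47

Samples: each term is the sum of the two before it, so 4, 7, 11, 18, 29 → 47.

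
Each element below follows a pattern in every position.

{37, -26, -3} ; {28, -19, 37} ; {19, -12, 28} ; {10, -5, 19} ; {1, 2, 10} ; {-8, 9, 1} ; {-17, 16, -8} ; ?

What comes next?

{-26, 23, -17}

For the first part, −9 each step: 37, 28, 19, 10, 1, -8, -17 → -26.
Second part: -26, -19, -12, -5, 2, 9, 16 → 23 (+7 each step).
Third part goes -3, 37, 28, 19, 10, 1, -8 → -17 (always the previous value of the first part).
Combining the parts gives {-26, 23, -17}.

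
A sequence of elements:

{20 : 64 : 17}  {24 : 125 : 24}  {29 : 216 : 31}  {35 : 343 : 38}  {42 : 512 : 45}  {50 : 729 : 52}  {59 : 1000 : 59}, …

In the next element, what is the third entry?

66

Third entry: 17, 24, 31, 38, 45, 52, 59 → 66 (+7 each step).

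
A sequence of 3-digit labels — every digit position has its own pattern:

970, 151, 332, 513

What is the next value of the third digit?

First digit: +2 each step, mod 10; 9, 1, 3, 5 → 7.
Second digit — −2 each step, mod 10: 7, 5, 3, 1 → 9.
Third digit: +1 each step, mod 10; 0, 1, 2, 3 → 4.

4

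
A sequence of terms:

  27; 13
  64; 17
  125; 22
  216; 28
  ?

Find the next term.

343; 35

For the first coordinate, perfect cubes: 3³, 4³, 5³, …: 27, 64, 125, 216 → 343.
Second coordinate: differences are 4, 5, 6, … (increasing by 1 each time); 13, 17, 22, 28 → 35.
Combining the parts gives 343; 35.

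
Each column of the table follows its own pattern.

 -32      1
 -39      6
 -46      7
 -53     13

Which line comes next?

-60  20

First component: -32, -39, -46, -53 → -60 (−7 each step).
Second component goes 1, 6, 7, 13 → 20 (each term is the sum of the two before it).
So the next line is -60  20.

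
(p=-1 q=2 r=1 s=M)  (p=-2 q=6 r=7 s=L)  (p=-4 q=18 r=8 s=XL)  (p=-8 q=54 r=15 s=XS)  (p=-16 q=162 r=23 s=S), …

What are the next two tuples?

(p=-32 q=486 r=38 s=M), (p=-64 q=1458 r=61 s=L)

P: ×2 each step, so -1, -2, -4, -8, -16 → -32 → -64.
For the q, ×3 each step: 2, 6, 18, 54, 162 → 486 → 1458.
R goes 1, 7, 8, 15, 23 → 38 → 61 (each term is the sum of the two before it).
S: runs through clothing sizes XS→XL; M, L, XL, XS, S → M → L.
Putting the parts together: (p=-32 q=486 r=38 s=M) and then (p=-64 q=1458 r=61 s=L).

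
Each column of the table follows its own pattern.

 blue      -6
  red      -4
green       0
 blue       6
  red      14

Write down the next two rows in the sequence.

Colour: blue, red, green, blue, red → green → blue (repeats blue → red → green).
Second component: -6, -4, 0, 6, 14 → 24 → 36 (differences are 2, 4, 6, … (increasing by 2 each time)).
So the next two rows are green  24 and blue  36.

green  24; blue  36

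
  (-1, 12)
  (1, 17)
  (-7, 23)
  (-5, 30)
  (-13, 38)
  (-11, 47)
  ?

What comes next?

(-19, 57)

First slot: alternating steps +2, −8, +2, −8, …, so -1, 1, -7, -5, -13, -11 → -19.
Second slot goes 12, 17, 23, 30, 38, 47 → 57 (differences are 5, 6, 7, … (increasing by 1 each time)).
Combining the parts gives (-19, 57).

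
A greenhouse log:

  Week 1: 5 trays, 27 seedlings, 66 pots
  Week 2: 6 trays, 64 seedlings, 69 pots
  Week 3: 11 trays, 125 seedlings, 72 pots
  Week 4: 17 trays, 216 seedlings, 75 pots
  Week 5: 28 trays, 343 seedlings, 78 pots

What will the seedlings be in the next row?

512

Seedlings: perfect cubes: 3³, 4³, 5³, …, so 27, 64, 125, 216, 343 → 512.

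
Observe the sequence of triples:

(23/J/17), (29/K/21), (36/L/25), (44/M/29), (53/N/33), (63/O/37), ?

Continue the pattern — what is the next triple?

(74/P/41)

First part: differences are 6, 7, 8, … (increasing by 1 each time), so 23, 29, 36, 44, 53, 63 → 74.
Letter — letters move forward 1 place in the alphabet: J, K, L, M, N, O → P.
Third part: +4 each step; 17, 21, 25, 29, 33, 37 → 41.
Combining the parts gives (74/P/41).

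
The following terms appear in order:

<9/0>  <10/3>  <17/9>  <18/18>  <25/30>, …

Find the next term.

For the first part, alternating steps +1, +7, +1, +7, …: 9, 10, 17, 18, 25 → 26.
Second part: 0, 3, 9, 18, 30 → 45 (differences are 3, 6, 9, … (increasing by 3 each time)).
So the next term is <26/45>.

<26/45>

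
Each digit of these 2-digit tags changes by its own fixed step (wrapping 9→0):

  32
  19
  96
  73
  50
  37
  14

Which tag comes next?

91

First digit — −2 each step, mod 10: 3, 1, 9, 7, 5, 3, 1 → 9.
Second digit: 2, 9, 6, 3, 0, 7, 4 → 1 (−3 each step, mod 10).
Putting it together: 91.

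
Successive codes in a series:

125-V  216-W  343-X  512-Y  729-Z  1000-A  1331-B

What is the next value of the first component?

First component goes 125, 216, 343, 512, 729, 1000, 1331 → 1728 (perfect cubes: 5³, 6³, 7³, …).

1728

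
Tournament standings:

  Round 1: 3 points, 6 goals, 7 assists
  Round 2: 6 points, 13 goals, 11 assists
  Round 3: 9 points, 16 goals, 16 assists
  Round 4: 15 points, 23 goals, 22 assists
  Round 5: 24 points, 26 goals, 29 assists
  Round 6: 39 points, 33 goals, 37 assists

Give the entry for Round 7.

For the points, each term is the sum of the two before it: 3, 6, 9, 15, 24, 39 → 63.
Goals: alternating steps +7, +3, +7, +3, …, so 6, 13, 16, 23, 26, 33 → 36.
Assists: differences are 4, 5, 6, … (increasing by 1 each time); 7, 11, 16, 22, 29, 37 → 46.
So the next record is 63 points, 36 goals, 46 assists.

63 points, 36 goals, 46 assists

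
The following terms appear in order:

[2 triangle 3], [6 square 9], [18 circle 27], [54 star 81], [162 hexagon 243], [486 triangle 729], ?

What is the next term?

[1458 square 2187]

First entry — ×3 each step: 2, 6, 18, 54, 162, 486 → 1458.
Shape: repeats triangle → square → circle → star → hexagon, so triangle, square, circle, star, hexagon, triangle → square.
Third entry — ×3 each step: 3, 9, 27, 81, 243, 729 → 2187.
Combining the parts gives [1458 square 2187].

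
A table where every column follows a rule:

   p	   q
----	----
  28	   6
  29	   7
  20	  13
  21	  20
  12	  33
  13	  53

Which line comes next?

Column p: alternating steps +1, −9, +1, −9, …, so 28, 29, 20, 21, 12, 13 → 4.
Column q: 6, 7, 13, 20, 33, 53 → 86 (each term is the sum of the two before it).
So the next line is 4  86.

4  86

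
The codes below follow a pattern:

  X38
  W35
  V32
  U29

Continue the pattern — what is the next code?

Letter: letters move back 1 place in the alphabet; X, W, V, U → T.
Second component: 38, 35, 32, 29 → 26 (−3 each step).
So the next code is T26.

T26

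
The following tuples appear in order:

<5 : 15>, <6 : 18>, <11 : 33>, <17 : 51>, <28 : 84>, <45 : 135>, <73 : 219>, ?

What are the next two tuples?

<118 : 354>, <191 : 573>

First component — each term is the sum of the two before it: 5, 6, 11, 17, 28, 45, 73 → 118 → 191.
For the second component, always 3 × the first component: 15, 18, 33, 51, 84, 135, 219 → 354 → 573.
So the next two tuples are <118 : 354> and <191 : 573>.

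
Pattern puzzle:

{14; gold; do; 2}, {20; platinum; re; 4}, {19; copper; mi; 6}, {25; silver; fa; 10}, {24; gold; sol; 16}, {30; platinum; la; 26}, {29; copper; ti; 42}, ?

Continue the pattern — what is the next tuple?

First entry goes 14, 20, 19, 25, 24, 30, 29 → 35 (alternating steps +6, −1, +6, −1, …).
For the metal, repeats gold → platinum → copper → silver: gold, platinum, copper, silver, gold, platinum, copper → silver.
Note: runs through the solfège scale do→ti; do, re, mi, fa, sol, la, ti → do.
Fourth entry — each term is the sum of the two before it: 2, 4, 6, 10, 16, 26, 42 → 68.
Putting it together: {35; silver; do; 68}.

{35; silver; do; 68}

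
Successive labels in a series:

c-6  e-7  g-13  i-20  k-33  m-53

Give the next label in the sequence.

o-86

Letter goes c, e, g, i, k, m → o (letters move forward 2 places in the alphabet).
Second component — each term is the sum of the two before it: 6, 7, 13, 20, 33, 53 → 86.
So the next label is o-86.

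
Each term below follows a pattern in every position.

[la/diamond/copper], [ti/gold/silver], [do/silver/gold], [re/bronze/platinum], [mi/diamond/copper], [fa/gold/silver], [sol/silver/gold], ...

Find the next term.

[la/bronze/platinum]

Note — runs through the solfège scale do→ti: la, ti, do, re, mi, fa, sol → la.
Rank: repeats diamond → gold → silver → bronze, so diamond, gold, silver, bronze, diamond, gold, silver → bronze.
Metal — repeats copper → silver → gold → platinum: copper, silver, gold, platinum, copper, silver, gold → platinum.
So the next term is [la/bronze/platinum].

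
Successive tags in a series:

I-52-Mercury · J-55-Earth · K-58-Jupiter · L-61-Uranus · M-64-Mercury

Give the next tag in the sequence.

Letter: I, J, K, L, M → N (letters move forward 1 place in the alphabet).
Second component: +3 each step, so 52, 55, 58, 61, 64 → 67.
For the planet, repeats Mercury → Earth → Jupiter → Uranus: Mercury, Earth, Jupiter, Uranus, Mercury → Earth.
Combining the parts gives N-67-Earth.

N-67-Earth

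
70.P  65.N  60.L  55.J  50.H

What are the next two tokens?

45.F then 40.D

For the first component, −5 each step: 70, 65, 60, 55, 50 → 45 → 40.
Letter: letters move back 2 places in the alphabet; P, N, L, J, H → F → D.
Putting the parts together: 45.F and then 40.D.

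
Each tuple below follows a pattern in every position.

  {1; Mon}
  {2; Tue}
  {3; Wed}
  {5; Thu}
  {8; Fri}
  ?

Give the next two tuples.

{13; Sat}, {21; Sun}

First value goes 1, 2, 3, 5, 8 → 13 → 21 (each term is the sum of the two before it).
Day — runs through the weekdays Mon→Sun: Mon, Tue, Wed, Thu, Fri → Sat → Sun.
So the next two tuples are {13; Sat} and {21; Sun}.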